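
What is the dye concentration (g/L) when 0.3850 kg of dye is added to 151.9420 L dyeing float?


Formula: Conc = dye_mass(kg) / volume(L) * 1000
Substituting: Conc = 0.3850 / 151.9420 * 1000
Result: 2.5339 g/L


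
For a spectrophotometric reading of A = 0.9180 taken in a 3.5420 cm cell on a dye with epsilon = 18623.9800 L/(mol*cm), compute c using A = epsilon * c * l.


Formula: c = A / (epsilon * l)
Substituting: c = 0.9180 / (18623.9800 * 3.5420)
Result: 1.3916e-05 mol/L


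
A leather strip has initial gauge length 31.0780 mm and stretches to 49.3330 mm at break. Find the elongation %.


Formula: Elongation = (Lf - L0) / L0 * 100
Substituting: Elongation = (49.3330 - 31.0780) / 31.0780 * 100
Result: 58.7393 %


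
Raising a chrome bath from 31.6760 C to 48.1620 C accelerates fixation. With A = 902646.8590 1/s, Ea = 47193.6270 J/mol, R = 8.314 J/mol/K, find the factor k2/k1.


T1 = 31.6760 + 273.15 = 304.8260 K; T2 = 48.1620 + 273.15 = 321.3120 K
k1 = A * exp(-Ea/(R*T1)) = 902646.8590 * exp(-47193.6270/(8.314*304.8260)) = 0.00738208 1/s
k2 = A * exp(-Ea/(R*T2)) = 902646.8590 * exp(-47193.6270/(8.314*321.3120)) = 0.0191923 1/s
k2/k1 = 0.0191923 / 0.00738208 = 2.5999


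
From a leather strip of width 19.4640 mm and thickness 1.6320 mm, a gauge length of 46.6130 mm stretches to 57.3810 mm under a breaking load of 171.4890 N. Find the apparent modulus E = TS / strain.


TS = F / (w * t) = 171.4890 / (19.4640 * 1.6320) = 5.3986 N/mm^2
strain = (Lf - L0) / L0 = (57.3810 - 46.6130) / 46.6130 = 0.2310
E = TS / strain = 5.3986 / 0.2310 = 23.3699 N/mm^2


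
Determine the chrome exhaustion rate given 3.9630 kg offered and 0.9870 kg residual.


Formula: Uptake = (offered - residual) / offered * 100
Substituting: Uptake = (3.9630 - 0.9870) / 3.9630 * 100
Result: 75.0946 %


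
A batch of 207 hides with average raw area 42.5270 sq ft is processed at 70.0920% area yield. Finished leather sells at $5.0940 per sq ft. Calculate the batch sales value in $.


Raw_total = N * avg_area = 207 * 42.5270 = 8803.0890 sq ft
Finished = Raw_total * yield / 100 = 8803.0890 * 70.0920 / 100 = 6170.2611 sq ft
Value = Finished * price = 6170.2611 * 5.0940 = 31431.3103 $


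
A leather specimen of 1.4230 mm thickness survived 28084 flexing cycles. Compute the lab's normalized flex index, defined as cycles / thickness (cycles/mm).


Formula: Index = cycles / thickness
Substituting: Index = 28084 / 1.4230
Result: 19735.7695 cycles/mm


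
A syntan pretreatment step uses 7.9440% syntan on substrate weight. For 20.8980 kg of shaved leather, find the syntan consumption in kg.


Formula: Syntan = substrate * pct / 100
Substituting: Syntan = 20.8980 * 7.9440 / 100
Result: 1.6601 kg


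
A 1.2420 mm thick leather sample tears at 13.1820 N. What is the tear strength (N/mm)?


Formula: Tear strength = force / thickness
Substituting: Tear strength = 13.1820 / 1.2420
Result: 10.6135 N/mm


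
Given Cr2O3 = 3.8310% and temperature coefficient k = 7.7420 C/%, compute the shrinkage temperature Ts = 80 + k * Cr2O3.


Formula: Ts = 80 + k * Cr2O3
Substituting: Ts = 80 + 7.7420 * 3.8310
Result: 109.6596 C


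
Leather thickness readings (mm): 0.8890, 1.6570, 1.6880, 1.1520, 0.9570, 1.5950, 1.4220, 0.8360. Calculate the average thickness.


Formula: Average = sum / n
Substituting: Average = 10.1960 / 8
Result: 1.2745 mm


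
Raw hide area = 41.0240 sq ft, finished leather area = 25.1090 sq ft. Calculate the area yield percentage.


Formula: Yield = finished / raw * 100
Substituting: Yield = 25.1090 / 41.0240 * 100
Result: 61.2056 %


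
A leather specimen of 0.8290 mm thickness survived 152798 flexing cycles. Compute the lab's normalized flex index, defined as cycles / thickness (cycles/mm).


Formula: Index = cycles / thickness
Substituting: Index = 152798 / 0.8290
Result: 184316.0434 cycles/mm


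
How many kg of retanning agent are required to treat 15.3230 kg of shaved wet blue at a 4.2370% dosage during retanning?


Formula: Retan = substrate * pct / 100
Substituting: Retan = 15.3230 * 4.2370 / 100
Result: 0.6492 kg


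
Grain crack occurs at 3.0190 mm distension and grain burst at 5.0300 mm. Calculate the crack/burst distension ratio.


Formula: Ratio = crack / burst
Substituting: Ratio = 3.0190 / 5.0300
Result: 0.6002


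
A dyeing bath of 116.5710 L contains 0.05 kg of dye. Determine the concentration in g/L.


Formula: Conc = dye_mass(kg) / volume(L) * 1000
Substituting: Conc = 0.05 / 116.5710 * 1000
Result: 0.4289 g/L


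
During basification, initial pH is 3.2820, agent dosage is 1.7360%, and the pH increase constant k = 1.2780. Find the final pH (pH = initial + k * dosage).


Formula: pH_final = pH_initial + k * base_pct
Substituting: pH_final = 3.2820 + 1.2780 * 1.7360
Result: 5.5006


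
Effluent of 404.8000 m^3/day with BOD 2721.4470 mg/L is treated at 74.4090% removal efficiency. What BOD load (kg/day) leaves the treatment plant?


Load_in = volume * conc / 1000 = 404.8000 * 2721.4470 / 1000 = 1101.6417 kg/day
Removed = Load_in * eff / 100 = 1101.6417 * 74.4090 / 100 = 819.7206 kg/day
Load_out = Load_in - Removed = 1101.6417 - 819.7206 = 281.9211 kg/day


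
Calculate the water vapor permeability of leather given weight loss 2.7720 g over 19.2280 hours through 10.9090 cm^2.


Formula: WVP = loss / (area * time)
Substituting: WVP = 2.7720 / (10.9090 * 19.2280)
Result: 0.0132152 g/(cm^2*hr)


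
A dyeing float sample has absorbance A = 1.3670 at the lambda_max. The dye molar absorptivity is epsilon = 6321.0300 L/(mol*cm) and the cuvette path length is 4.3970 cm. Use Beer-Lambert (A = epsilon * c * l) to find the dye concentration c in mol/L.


Formula: c = A / (epsilon * l)
Substituting: c = 1.3670 / (6321.0300 * 4.3970)
Result: 4.9184e-05 mol/L


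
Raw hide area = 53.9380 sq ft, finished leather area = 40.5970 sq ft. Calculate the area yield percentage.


Formula: Yield = finished / raw * 100
Substituting: Yield = 40.5970 / 53.9380 * 100
Result: 75.2660 %


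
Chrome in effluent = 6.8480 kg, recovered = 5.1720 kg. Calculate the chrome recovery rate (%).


Formula: Recovery = recovered / input * 100
Substituting: Recovery = 5.1720 / 6.8480 * 100
Result: 75.5257 %


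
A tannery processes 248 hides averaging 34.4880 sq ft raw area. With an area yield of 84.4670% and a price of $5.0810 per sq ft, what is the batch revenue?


Raw_total = N * avg_area = 248 * 34.4880 = 8553.0240 sq ft
Finished = Raw_total * yield / 100 = 8553.0240 * 84.4670 / 100 = 7224.4828 sq ft
Value = Finished * price = 7224.4828 * 5.0810 = 36707.5970 $


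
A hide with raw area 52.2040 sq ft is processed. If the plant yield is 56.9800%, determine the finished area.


Formula: finished = raw * yield / 100
Substituting: finished = 52.2040 * 56.9800 / 100
Result: 29.7458 sq ft


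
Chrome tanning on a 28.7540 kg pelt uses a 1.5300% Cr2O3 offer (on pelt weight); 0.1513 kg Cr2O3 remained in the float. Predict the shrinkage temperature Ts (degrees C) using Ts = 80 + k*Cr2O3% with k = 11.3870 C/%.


Offered = pelt * offer_pct / 100 = 28.7540 * 1.5300 / 100 = 0.4399 kg
Uptake = offered - residual = 0.4399 - 0.1513 = 0.2886 kg
Cr2O3% on pelt = uptake / pelt * 100 = 0.2886 / 28.7540 * 100 = 1.0038 %
Ts = 80 + k * Cr2O3% = 80 + 11.3870 * 1.0038 = 91.4304 C


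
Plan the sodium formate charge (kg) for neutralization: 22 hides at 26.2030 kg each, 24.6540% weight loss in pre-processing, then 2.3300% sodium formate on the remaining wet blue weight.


Total_raw = N * avg_wt = 22 * 26.2030 = 576.4660 kg
Substrate = Total_raw * (1 - loss/100) = 576.4660 * (1 - 24.6540/100) = 434.3441 kg
Neutralizer = Substrate * pct / 100 = 434.3441 * 2.3300 / 100 = 10.1202 kg


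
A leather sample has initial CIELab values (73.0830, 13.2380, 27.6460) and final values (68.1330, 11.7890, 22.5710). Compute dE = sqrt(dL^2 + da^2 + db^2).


dL = -4.9500, da = -1.4490, db = -5.0750
dE = sqrt((-4.9500)^2 + (-1.4490)^2 + (-5.0750)^2) = 7.2359


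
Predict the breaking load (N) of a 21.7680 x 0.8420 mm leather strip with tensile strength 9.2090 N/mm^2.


Formula: F = TS * w * t
Substituting: F = 9.2090 * 21.7680 * 0.8420
Result: 168.7886 N


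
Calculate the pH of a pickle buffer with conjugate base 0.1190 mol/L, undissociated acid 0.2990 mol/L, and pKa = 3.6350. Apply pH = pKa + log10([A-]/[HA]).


ratio = [A-] / [HA] = 0.1190 / 0.2990 = 0.3980
log10(ratio) = -0.4001
pH = pKa + log10(ratio) = 3.6350 - 0.4001 = 3.2349


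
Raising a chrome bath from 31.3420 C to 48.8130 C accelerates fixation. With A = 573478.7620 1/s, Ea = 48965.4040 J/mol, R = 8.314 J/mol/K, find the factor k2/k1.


T1 = 31.3420 + 273.15 = 304.4920 K; T2 = 48.8130 + 273.15 = 321.9630 K
k1 = A * exp(-Ea/(R*T1)) = 573478.7620 * exp(-48965.4040/(8.314*304.4920)) = 0.0022822 1/s
k2 = A * exp(-Ea/(R*T2)) = 573478.7620 * exp(-48965.4040/(8.314*321.9630)) = 0.00651899 1/s
k2/k1 = 0.00651899 / 0.0022822 = 2.8564


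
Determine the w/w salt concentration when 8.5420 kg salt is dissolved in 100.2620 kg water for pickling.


Formula: Conc = salt / (water + salt) * 100
Substituting: Conc = 8.5420 / (100.2620 + 8.5420) * 100
Result: 7.8508 %


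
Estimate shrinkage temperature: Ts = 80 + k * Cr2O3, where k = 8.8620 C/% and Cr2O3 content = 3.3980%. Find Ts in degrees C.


Formula: Ts = 80 + k * Cr2O3
Substituting: Ts = 80 + 8.8620 * 3.3980
Result: 110.1131 C


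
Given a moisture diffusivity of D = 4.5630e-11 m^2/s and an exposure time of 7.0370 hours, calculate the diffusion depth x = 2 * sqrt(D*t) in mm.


t = 7.0370 hr * 3600 = 25333.2000 s
D * t = 4.5630e-11 * 25333.2000 = 1.1560e-06
x = 2 * sqrt(D*t) = 2 * sqrt(1.1560e-06) = 0.00215031 m = 2.1503 mm


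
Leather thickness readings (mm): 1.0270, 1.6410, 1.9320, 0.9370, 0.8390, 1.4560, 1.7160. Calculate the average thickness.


Formula: Average = sum / n
Substituting: Average = 9.5480 / 7
Result: 1.3640 mm


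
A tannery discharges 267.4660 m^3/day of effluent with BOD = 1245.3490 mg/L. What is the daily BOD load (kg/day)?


Formula: BOD_load = volume * conc / 1000
Substituting: BOD_load = 267.4660 * 1245.3490 / 1000
Result: 333.0885 kg/day


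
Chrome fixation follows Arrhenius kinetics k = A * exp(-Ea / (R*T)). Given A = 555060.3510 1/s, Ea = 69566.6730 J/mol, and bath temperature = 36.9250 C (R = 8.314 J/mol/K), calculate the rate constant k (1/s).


T_K = T_C + 273.15 = 36.9250 + 273.15 = 310.0750 K
exponent = -Ea / (R * T_K) = -69566.6730 / (8.314 * 310.0750) = -26.9851
k = A * exp(exponent) = 555060.3510 * exp(-26.9851) = 1.0589e-06 1/s


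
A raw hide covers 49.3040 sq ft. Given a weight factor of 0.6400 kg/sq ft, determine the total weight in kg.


Formula: Weight = area * weight_per_sqft
Substituting: Weight = 49.3040 * 0.6400
Result: 31.5546 kg


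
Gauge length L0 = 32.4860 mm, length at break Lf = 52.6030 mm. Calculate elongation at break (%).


Formula: Elongation = (Lf - L0) / L0 * 100
Substituting: Elongation = (52.6030 - 32.4860) / 32.4860 * 100
Result: 61.9251 %


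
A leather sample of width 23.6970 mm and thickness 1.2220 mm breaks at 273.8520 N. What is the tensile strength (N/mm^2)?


Formula: TS = force / (width * thickness)
Substituting: TS = 273.8520 / (23.6970 * 1.2220)
Result: 9.4570 N/mm^2


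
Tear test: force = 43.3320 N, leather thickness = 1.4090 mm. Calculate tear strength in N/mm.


Formula: Tear strength = force / thickness
Substituting: Tear strength = 43.3320 / 1.4090
Result: 30.7537 N/mm


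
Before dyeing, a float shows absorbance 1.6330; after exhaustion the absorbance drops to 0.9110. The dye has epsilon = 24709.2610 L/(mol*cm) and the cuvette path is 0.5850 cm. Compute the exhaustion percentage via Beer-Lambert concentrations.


c_initial = A_i / (epsilon * l) = 1.6330 / (24709.2610 * 0.5850) = 1.1297e-04 mol/L
c_final = A_f / (epsilon * l) = 0.9110 / (24709.2610 * 0.5850) = 6.3024e-05 mol/L
Exhaustion = (c_initial - c_final) / c_initial * 100 = (1.1297e-04 - 6.3024e-05) / 1.1297e-04 * 100 = 44.2131 %


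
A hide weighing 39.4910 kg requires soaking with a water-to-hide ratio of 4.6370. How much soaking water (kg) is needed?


Formula: Water = hide_weight * ratio
Substituting: Water = 39.4910 * 4.6370
Result: 183.1198 kg


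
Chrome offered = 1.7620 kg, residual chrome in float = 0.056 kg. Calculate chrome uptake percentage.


Formula: Uptake = (offered - residual) / offered * 100
Substituting: Uptake = (1.7620 - 0.056) / 1.7620 * 100
Result: 96.8218 %


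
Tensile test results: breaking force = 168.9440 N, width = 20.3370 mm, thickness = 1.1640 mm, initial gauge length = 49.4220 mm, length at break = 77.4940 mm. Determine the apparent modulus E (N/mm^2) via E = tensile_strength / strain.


TS = F / (w * t) = 168.9440 / (20.3370 * 1.1640) = 7.1368 N/mm^2
strain = (Lf - L0) / L0 = (77.4940 - 49.4220) / 49.4220 = 0.5680
E = TS / strain = 7.1368 / 0.5680 = 12.5646 N/mm^2


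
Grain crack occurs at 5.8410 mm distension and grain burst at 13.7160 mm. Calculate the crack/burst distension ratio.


Formula: Ratio = crack / burst
Substituting: Ratio = 5.8410 / 13.7160
Result: 0.4259


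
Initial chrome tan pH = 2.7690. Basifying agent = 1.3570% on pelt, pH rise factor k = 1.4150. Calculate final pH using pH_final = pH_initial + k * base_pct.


Formula: pH_final = pH_initial + k * base_pct
Substituting: pH_final = 2.7690 + 1.4150 * 1.3570
Result: 4.6892


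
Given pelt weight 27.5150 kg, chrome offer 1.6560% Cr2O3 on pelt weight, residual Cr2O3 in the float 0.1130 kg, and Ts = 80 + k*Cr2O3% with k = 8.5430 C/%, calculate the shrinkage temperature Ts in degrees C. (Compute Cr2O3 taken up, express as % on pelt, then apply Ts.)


Offered = pelt * offer_pct / 100 = 27.5150 * 1.6560 / 100 = 0.4556 kg
Uptake = offered - residual = 0.4556 - 0.1130 = 0.3426 kg
Cr2O3% on pelt = uptake / pelt * 100 = 0.3426 / 27.5150 * 100 = 1.2453 %
Ts = 80 + k * Cr2O3% = 80 + 8.5430 * 1.2453 = 90.6387 C


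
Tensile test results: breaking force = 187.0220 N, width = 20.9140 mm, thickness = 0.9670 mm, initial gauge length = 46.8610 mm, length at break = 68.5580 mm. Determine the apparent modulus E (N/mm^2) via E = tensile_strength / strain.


TS = F / (w * t) = 187.0220 / (20.9140 * 0.9670) = 9.2476 N/mm^2
strain = (Lf - L0) / L0 = (68.5580 - 46.8610) / 46.8610 = 0.4630
E = TS / strain = 9.2476 / 0.4630 = 19.9729 N/mm^2


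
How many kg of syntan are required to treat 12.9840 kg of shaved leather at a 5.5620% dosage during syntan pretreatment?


Formula: Syntan = substrate * pct / 100
Substituting: Syntan = 12.9840 * 5.5620 / 100
Result: 0.7222 kg


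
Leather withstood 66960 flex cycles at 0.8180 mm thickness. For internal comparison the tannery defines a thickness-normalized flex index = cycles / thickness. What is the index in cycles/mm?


Formula: Index = cycles / thickness
Substituting: Index = 66960 / 0.8180
Result: 81858.1907 cycles/mm


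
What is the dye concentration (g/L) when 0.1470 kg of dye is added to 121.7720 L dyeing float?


Formula: Conc = dye_mass(kg) / volume(L) * 1000
Substituting: Conc = 0.1470 / 121.7720 * 1000
Result: 1.2072 g/L


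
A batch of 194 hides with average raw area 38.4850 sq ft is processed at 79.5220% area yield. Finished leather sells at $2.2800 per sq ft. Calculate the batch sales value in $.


Raw_total = N * avg_area = 194 * 38.4850 = 7466.0900 sq ft
Finished = Raw_total * yield / 100 = 7466.0900 * 79.5220 / 100 = 5937.1841 sq ft
Value = Finished * price = 5937.1841 * 2.2800 = 13536.7797 $


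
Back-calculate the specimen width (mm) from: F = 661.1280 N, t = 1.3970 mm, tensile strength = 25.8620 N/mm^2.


Formula: w = F / (TS * t)
Substituting: w = 661.1280 / (25.8620 * 1.3970)
Result: 18.2990 mm


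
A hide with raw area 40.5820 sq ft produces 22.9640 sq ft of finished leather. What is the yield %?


Formula: Yield = finished / raw * 100
Substituting: Yield = 22.9640 / 40.5820 * 100
Result: 56.5867 %


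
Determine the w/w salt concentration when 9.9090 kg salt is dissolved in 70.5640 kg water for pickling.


Formula: Conc = salt / (water + salt) * 100
Substituting: Conc = 9.9090 / (70.5640 + 9.9090) * 100
Result: 12.3134 %


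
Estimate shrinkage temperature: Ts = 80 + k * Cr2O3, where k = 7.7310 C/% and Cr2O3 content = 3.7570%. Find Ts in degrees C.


Formula: Ts = 80 + k * Cr2O3
Substituting: Ts = 80 + 7.7310 * 3.7570
Result: 109.0454 C


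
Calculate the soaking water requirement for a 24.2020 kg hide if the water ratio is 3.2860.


Formula: Water = hide_weight * ratio
Substituting: Water = 24.2020 * 3.2860
Result: 79.5278 kg


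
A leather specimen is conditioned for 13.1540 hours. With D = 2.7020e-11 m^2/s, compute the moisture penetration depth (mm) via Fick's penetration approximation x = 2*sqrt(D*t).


t = 13.1540 hr * 3600 = 47354.4000 s
D * t = 2.7020e-11 * 47354.4000 = 1.2795e-06
x = 2 * sqrt(D*t) = 2 * sqrt(1.2795e-06) = 0.00226231 m = 2.2623 mm


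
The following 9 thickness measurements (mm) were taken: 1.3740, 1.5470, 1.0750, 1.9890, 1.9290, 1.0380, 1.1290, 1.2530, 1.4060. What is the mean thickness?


Formula: Average = sum / n
Substituting: Average = 12.7400 / 9
Result: 1.4156 mm


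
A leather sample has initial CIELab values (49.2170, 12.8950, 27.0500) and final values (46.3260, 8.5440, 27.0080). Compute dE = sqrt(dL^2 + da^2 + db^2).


dL = -2.8910, da = -4.3510, db = -0.042
dE = sqrt((-2.8910)^2 + (-4.3510)^2 + (-0.042)^2) = 5.2241


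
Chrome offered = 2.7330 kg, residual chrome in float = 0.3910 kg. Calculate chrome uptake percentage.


Formula: Uptake = (offered - residual) / offered * 100
Substituting: Uptake = (2.7330 - 0.3910) / 2.7330 * 100
Result: 85.6934 %


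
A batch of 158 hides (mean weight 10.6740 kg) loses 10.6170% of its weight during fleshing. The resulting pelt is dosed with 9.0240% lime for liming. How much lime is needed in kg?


Total_raw = N * avg_wt = 158 * 10.6740 = 1686.4920 kg
Substrate = Total_raw * (1 - loss/100) = 1686.4920 * (1 - 10.6170/100) = 1507.4371 kg
Lime = Substrate * pct / 100 = 1507.4371 * 9.0240 / 100 = 136.0311 kg


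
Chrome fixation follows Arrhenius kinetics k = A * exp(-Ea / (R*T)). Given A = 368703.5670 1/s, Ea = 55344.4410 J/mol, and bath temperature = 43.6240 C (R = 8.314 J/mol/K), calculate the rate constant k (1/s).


T_K = T_C + 273.15 = 43.6240 + 273.15 = 316.7740 K
exponent = -Ea / (R * T_K) = -55344.4410 / (8.314 * 316.7740) = -21.0143
k = A * exp(exponent) = 368703.5670 * exp(-21.0143) = 2.7561e-04 1/s


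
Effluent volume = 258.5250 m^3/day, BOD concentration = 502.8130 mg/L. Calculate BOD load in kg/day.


Formula: BOD_load = volume * conc / 1000
Substituting: BOD_load = 258.5250 * 502.8130 / 1000
Result: 129.9897 kg/day


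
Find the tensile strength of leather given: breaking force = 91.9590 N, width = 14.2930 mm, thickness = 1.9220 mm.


Formula: TS = force / (width * thickness)
Substituting: TS = 91.9590 / (14.2930 * 1.9220)
Result: 3.3475 N/mm^2


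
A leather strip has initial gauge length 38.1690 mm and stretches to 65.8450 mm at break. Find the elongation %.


Formula: Elongation = (Lf - L0) / L0 * 100
Substituting: Elongation = (65.8450 - 38.1690) / 38.1690 * 100
Result: 72.5091 %


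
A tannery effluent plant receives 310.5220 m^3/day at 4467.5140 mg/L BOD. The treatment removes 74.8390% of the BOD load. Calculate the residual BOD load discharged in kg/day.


Load_in = volume * conc / 1000 = 310.5220 * 4467.5140 / 1000 = 1387.2614 kg/day
Removed = Load_in * eff / 100 = 1387.2614 * 74.8390 / 100 = 1038.2125 kg/day
Load_out = Load_in - Removed = 1387.2614 - 1038.2125 = 349.0488 kg/day


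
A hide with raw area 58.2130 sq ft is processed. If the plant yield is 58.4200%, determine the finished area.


Formula: finished = raw * yield / 100
Substituting: finished = 58.2130 * 58.4200 / 100
Result: 34.0080 sq ft


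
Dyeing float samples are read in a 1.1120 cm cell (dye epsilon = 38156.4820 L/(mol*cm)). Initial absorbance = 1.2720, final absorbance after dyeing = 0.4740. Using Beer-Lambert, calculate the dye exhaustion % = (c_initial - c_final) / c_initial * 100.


c_initial = A_i / (epsilon * l) = 1.2720 / (38156.4820 * 1.1120) = 2.9979e-05 mol/L
c_final = A_f / (epsilon * l) = 0.4740 / (38156.4820 * 1.1120) = 1.1171e-05 mol/L
Exhaustion = (c_initial - c_final) / c_initial * 100 = (2.9979e-05 - 1.1171e-05) / 2.9979e-05 * 100 = 62.7358 %


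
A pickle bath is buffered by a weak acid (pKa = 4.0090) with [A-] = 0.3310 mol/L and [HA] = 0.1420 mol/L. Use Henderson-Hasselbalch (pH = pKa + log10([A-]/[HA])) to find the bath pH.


ratio = [A-] / [HA] = 0.3310 / 0.1420 = 2.3310
log10(ratio) = 0.3675
pH = pKa + log10(ratio) = 4.0090 + 0.3675 = 4.3765


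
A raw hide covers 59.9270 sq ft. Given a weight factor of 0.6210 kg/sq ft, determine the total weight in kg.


Formula: Weight = area * weight_per_sqft
Substituting: Weight = 59.9270 * 0.6210
Result: 37.2147 kg


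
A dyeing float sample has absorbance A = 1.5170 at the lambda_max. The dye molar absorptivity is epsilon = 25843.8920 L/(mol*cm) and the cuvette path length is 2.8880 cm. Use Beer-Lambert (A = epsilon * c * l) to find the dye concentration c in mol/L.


Formula: c = A / (epsilon * l)
Substituting: c = 1.5170 / (25843.8920 * 2.8880)
Result: 2.0325e-05 mol/L


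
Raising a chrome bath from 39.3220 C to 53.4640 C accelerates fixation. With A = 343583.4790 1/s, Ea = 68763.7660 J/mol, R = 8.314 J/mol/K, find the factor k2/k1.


T1 = 39.3220 + 273.15 = 312.4720 K; T2 = 53.4640 + 273.15 = 326.6140 K
k1 = A * exp(-Ea/(R*T1)) = 343583.4790 * exp(-68763.7660/(8.314*312.4720)) = 1.0982e-06 1/s
k2 = A * exp(-Ea/(R*T2)) = 343583.4790 * exp(-68763.7660/(8.314*326.6140)) = 3.4546e-06 1/s
k2/k1 = 3.4546e-06 / 1.0982e-06 = 3.1458


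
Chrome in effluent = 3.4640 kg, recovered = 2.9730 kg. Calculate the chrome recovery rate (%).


Formula: Recovery = recovered / input * 100
Substituting: Recovery = 2.9730 / 3.4640 * 100
Result: 85.8256 %


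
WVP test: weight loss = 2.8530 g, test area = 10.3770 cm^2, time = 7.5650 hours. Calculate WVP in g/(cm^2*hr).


Formula: WVP = loss / (area * time)
Substituting: WVP = 2.8530 / (10.3770 * 7.5650)
Result: 0.036343 g/(cm^2*hr)


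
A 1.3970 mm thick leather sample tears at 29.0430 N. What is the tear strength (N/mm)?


Formula: Tear strength = force / thickness
Substituting: Tear strength = 29.0430 / 1.3970
Result: 20.7895 N/mm


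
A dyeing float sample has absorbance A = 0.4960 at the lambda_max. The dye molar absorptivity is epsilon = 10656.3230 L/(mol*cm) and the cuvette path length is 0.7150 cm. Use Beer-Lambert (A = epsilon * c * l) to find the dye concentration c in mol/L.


Formula: c = A / (epsilon * l)
Substituting: c = 0.4960 / (10656.3230 * 0.7150)
Result: 6.5098e-05 mol/L


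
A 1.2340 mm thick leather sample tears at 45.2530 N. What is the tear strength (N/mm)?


Formula: Tear strength = force / thickness
Substituting: Tear strength = 45.2530 / 1.2340
Result: 36.6718 N/mm


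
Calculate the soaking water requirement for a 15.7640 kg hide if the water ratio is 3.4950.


Formula: Water = hide_weight * ratio
Substituting: Water = 15.7640 * 3.4950
Result: 55.0952 kg


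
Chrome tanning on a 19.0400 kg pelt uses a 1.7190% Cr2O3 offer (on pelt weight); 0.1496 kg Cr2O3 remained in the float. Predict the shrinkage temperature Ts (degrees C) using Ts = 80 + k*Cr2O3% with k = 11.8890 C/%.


Offered = pelt * offer_pct / 100 = 19.0400 * 1.7190 / 100 = 0.3273 kg
Uptake = offered - residual = 0.3273 - 0.1496 = 0.1777 kg
Cr2O3% on pelt = uptake / pelt * 100 = 0.1777 / 19.0400 * 100 = 0.9333 %
Ts = 80 + k * Cr2O3% = 80 + 11.8890 * 0.9333 = 91.0958 C


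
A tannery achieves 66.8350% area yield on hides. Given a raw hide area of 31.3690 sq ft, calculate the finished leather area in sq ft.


Formula: finished = raw * yield / 100
Substituting: finished = 31.3690 * 66.8350 / 100
Result: 20.9655 sq ft


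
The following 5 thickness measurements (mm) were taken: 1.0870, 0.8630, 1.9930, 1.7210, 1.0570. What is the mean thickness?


Formula: Average = sum / n
Substituting: Average = 6.7210 / 5
Result: 1.3442 mm


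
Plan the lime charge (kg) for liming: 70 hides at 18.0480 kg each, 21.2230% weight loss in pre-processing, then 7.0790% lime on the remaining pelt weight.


Total_raw = N * avg_wt = 70 * 18.0480 = 1263.3600 kg
Substrate = Total_raw * (1 - loss/100) = 1263.3600 * (1 - 21.2230/100) = 995.2371 kg
Lime = Substrate * pct / 100 = 995.2371 * 7.0790 / 100 = 70.4528 kg


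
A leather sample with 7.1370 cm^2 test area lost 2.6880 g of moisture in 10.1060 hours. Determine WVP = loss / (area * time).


Formula: WVP = loss / (area * time)
Substituting: WVP = 2.6880 / (7.1370 * 10.1060)
Result: 0.0372678 g/(cm^2*hr)


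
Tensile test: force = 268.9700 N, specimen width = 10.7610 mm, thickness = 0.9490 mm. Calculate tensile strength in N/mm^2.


Formula: TS = force / (width * thickness)
Substituting: TS = 268.9700 / (10.7610 * 0.9490)
Result: 26.3381 N/mm^2


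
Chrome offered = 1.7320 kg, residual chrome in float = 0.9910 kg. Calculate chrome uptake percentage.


Formula: Uptake = (offered - residual) / offered * 100
Substituting: Uptake = (1.7320 - 0.9910) / 1.7320 * 100
Result: 42.7829 %


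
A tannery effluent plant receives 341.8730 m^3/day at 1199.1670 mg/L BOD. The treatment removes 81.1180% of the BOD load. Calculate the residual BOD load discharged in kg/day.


Load_in = volume * conc / 1000 = 341.8730 * 1199.1670 / 1000 = 409.9628 kg/day
Removed = Load_in * eff / 100 = 409.9628 * 81.1180 / 100 = 332.5536 kg/day
Load_out = Load_in - Removed = 409.9628 - 332.5536 = 77.4092 kg/day


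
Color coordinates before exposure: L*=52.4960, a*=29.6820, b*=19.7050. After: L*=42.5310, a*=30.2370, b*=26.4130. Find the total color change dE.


dL = -9.9650, da = 0.5550, db = 6.7080
dE = sqrt((-9.9650)^2 + 0.5550^2 + 6.7080^2) = 12.0252


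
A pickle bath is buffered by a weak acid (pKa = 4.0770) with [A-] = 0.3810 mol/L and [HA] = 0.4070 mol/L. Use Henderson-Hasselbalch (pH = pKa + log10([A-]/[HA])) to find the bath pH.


ratio = [A-] / [HA] = 0.3810 / 0.4070 = 0.9361
log10(ratio) = -0.0286694
pH = pKa + log10(ratio) = 4.0770 - 0.0286694 = 4.0483


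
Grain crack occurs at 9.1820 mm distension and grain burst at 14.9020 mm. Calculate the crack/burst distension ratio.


Formula: Ratio = crack / burst
Substituting: Ratio = 9.1820 / 14.9020
Result: 0.6162


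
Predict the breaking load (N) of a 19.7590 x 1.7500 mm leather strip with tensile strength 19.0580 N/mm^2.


Formula: F = TS * w * t
Substituting: F = 19.0580 * 19.7590 * 1.7500
Result: 658.9923 N


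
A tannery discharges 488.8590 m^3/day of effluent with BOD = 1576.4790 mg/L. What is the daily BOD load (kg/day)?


Formula: BOD_load = volume * conc / 1000
Substituting: BOD_load = 488.8590 * 1576.4790 / 1000
Result: 770.6759 kg/day


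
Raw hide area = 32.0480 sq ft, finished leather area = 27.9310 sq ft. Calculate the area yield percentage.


Formula: Yield = finished / raw * 100
Substituting: Yield = 27.9310 / 32.0480 * 100
Result: 87.1536 %


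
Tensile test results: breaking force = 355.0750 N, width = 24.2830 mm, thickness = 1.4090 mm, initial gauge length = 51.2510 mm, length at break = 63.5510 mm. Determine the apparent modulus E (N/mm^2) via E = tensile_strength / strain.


TS = F / (w * t) = 355.0750 / (24.2830 * 1.4090) = 10.3778 N/mm^2
strain = (Lf - L0) / L0 = (63.5510 - 51.2510) / 51.2510 = 0.2400
E = TS / strain = 10.3778 / 0.2400 = 43.2418 N/mm^2


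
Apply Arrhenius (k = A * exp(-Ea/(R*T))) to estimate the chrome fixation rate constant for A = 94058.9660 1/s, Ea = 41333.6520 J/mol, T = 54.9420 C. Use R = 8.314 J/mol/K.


T_K = T_C + 273.15 = 54.9420 + 273.15 = 328.0920 K
exponent = -Ea / (R * T_K) = -41333.6520 / (8.314 * 328.0920) = -15.1530
k = A * exp(exponent) = 94058.9660 * exp(-15.1530) = 0.0246913 1/s


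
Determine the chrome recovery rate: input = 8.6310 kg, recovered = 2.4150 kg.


Formula: Recovery = recovered / input * 100
Substituting: Recovery = 2.4150 / 8.6310 * 100
Result: 27.9805 %


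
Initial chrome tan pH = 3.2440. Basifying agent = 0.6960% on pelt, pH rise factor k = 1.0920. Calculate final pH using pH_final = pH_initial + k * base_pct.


Formula: pH_final = pH_initial + k * base_pct
Substituting: pH_final = 3.2440 + 1.0920 * 0.6960
Result: 4.0040


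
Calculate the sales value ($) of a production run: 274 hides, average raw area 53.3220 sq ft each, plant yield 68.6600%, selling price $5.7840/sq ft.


Raw_total = N * avg_area = 274 * 53.3220 = 14610.2280 sq ft
Finished = Raw_total * yield / 100 = 14610.2280 * 68.6600 / 100 = 10031.3825 sq ft
Value = Finished * price = 10031.3825 * 5.7840 = 58021.5166 $


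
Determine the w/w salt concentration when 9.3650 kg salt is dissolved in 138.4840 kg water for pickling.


Formula: Conc = salt / (water + salt) * 100
Substituting: Conc = 9.3650 / (138.4840 + 9.3650) * 100
Result: 6.3342 %


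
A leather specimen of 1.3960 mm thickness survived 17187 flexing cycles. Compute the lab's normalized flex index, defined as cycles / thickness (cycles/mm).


Formula: Index = cycles / thickness
Substituting: Index = 17187 / 1.3960
Result: 12311.6046 cycles/mm


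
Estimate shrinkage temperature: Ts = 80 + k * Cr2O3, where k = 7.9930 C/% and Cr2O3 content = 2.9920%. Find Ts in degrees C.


Formula: Ts = 80 + k * Cr2O3
Substituting: Ts = 80 + 7.9930 * 2.9920
Result: 103.9151 C


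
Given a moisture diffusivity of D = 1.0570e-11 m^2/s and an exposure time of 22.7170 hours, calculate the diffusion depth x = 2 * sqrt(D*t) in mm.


t = 22.7170 hr * 3600 = 81781.2000 s
D * t = 1.0570e-11 * 81781.2000 = 8.6443e-07
x = 2 * sqrt(D*t) = 2 * sqrt(8.6443e-07) = 0.00185949 m = 1.8595 mm


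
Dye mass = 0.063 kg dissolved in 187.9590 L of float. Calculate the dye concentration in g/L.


Formula: Conc = dye_mass(kg) / volume(L) * 1000
Substituting: Conc = 0.063 / 187.9590 * 1000
Result: 0.3352 g/L


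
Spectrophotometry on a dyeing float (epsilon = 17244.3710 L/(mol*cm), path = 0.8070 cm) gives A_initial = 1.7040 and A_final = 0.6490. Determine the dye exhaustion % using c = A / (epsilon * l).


c_initial = A_i / (epsilon * l) = 1.7040 / (17244.3710 * 0.8070) = 1.2245e-04 mol/L
c_final = A_f / (epsilon * l) = 0.6490 / (17244.3710 * 0.8070) = 4.6636e-05 mol/L
Exhaustion = (c_initial - c_final) / c_initial * 100 = (1.2245e-04 - 4.6636e-05) / 1.2245e-04 * 100 = 61.9131 %


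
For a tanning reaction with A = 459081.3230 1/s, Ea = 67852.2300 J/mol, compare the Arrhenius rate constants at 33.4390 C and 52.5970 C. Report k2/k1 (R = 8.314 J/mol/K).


T1 = 33.4390 + 273.15 = 306.5890 K; T2 = 52.5970 + 273.15 = 325.7470 K
k1 = A * exp(-Ea/(R*T1)) = 459081.3230 * exp(-67852.2300/(8.314*306.5890)) = 1.2626e-06 1/s
k2 = A * exp(-Ea/(R*T2)) = 459081.3230 * exp(-67852.2300/(8.314*325.7470)) = 6.0417e-06 1/s
k2/k1 = 6.0417e-06 / 1.2626e-06 = 4.7853


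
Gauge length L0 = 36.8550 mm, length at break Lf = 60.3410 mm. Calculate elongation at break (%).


Formula: Elongation = (Lf - L0) / L0 * 100
Substituting: Elongation = (60.3410 - 36.8550) / 36.8550 * 100
Result: 63.7254 %


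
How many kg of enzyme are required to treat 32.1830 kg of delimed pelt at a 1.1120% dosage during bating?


Formula: Enzyme = substrate * pct / 100
Substituting: Enzyme = 32.1830 * 1.1120 / 100
Result: 0.3579 kg


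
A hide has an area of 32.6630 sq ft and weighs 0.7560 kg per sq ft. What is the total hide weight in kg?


Formula: Weight = area * weight_per_sqft
Substituting: Weight = 32.6630 * 0.7560
Result: 24.6932 kg


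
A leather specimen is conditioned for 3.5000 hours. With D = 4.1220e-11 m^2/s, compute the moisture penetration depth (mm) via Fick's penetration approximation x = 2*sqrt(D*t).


t = 3.5000 hr * 3600 = 12600.0000 s
D * t = 4.1220e-11 * 12600.0000 = 5.1937e-07
x = 2 * sqrt(D*t) = 2 * sqrt(5.1937e-07) = 0.00144135 m = 1.4413 mm


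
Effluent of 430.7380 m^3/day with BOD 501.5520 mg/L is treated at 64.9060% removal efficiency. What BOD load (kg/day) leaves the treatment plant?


Load_in = volume * conc / 1000 = 430.7380 * 501.5520 / 1000 = 216.0375 kg/day
Removed = Load_in * eff / 100 = 216.0375 * 64.9060 / 100 = 140.2213 kg/day
Load_out = Load_in - Removed = 216.0375 - 140.2213 = 75.8162 kg/day


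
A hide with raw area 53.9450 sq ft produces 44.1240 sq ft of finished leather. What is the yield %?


Formula: Yield = finished / raw * 100
Substituting: Yield = 44.1240 / 53.9450 * 100
Result: 81.7944 %


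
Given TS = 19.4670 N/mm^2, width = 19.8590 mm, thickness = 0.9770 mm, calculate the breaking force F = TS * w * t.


Formula: F = TS * w * t
Substituting: F = 19.4670 * 19.8590 * 0.9770
Result: 377.7035 N


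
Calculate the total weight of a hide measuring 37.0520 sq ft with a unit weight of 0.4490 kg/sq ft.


Formula: Weight = area * weight_per_sqft
Substituting: Weight = 37.0520 * 0.4490
Result: 16.6363 kg


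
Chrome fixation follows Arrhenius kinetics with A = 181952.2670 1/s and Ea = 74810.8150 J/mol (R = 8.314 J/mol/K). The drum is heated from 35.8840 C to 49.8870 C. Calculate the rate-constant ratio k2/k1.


T1 = 35.8840 + 273.15 = 309.0340 K; T2 = 49.8870 + 273.15 = 323.0370 K
k1 = A * exp(-Ea/(R*T1)) = 181952.2670 * exp(-74810.8150/(8.314*309.0340)) = 4.1168e-08 1/s
k2 = A * exp(-Ea/(R*T2)) = 181952.2670 * exp(-74810.8150/(8.314*323.0370)) = 1.4545e-07 1/s
k2/k1 = 1.4545e-07 / 4.1168e-08 = 3.5331


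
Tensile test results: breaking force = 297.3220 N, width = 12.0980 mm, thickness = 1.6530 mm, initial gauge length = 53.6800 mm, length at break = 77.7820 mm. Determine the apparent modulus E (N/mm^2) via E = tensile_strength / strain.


TS = F / (w * t) = 297.3220 / (12.0980 * 1.6530) = 14.8676 N/mm^2
strain = (Lf - L0) / L0 = (77.7820 - 53.6800) / 53.6800 = 0.4490
E = TS / strain = 14.8676 / 0.4490 = 33.1131 N/mm^2


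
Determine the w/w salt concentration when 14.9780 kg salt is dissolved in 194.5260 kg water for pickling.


Formula: Conc = salt / (water + salt) * 100
Substituting: Conc = 14.9780 / (194.5260 + 14.9780) * 100
Result: 7.1493 %


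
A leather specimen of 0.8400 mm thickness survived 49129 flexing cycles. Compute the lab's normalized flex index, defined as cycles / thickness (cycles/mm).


Formula: Index = cycles / thickness
Substituting: Index = 49129 / 0.8400
Result: 58486.9048 cycles/mm


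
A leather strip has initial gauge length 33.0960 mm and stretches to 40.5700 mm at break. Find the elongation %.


Formula: Elongation = (Lf - L0) / L0 * 100
Substituting: Elongation = (40.5700 - 33.0960) / 33.0960 * 100
Result: 22.5828 %


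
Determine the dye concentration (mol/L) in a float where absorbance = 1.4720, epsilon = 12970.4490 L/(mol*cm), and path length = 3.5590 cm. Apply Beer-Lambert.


Formula: c = A / (epsilon * l)
Substituting: c = 1.4720 / (12970.4490 * 3.5590)
Result: 3.1888e-05 mol/L


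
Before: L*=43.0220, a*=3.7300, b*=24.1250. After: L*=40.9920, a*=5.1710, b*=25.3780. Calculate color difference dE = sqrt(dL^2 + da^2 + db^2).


dL = -2.0300, da = 1.4410, db = 1.2530
dE = sqrt((-2.0300)^2 + 1.4410^2 + 1.2530^2) = 2.7870


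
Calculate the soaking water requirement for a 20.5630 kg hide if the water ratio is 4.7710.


Formula: Water = hide_weight * ratio
Substituting: Water = 20.5630 * 4.7710
Result: 98.1061 kg


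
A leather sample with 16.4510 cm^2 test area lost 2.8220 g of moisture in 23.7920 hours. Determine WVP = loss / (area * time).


Formula: WVP = loss / (area * time)
Substituting: WVP = 2.8220 / (16.4510 * 23.7920)
Result: 0.00720997 g/(cm^2*hr)


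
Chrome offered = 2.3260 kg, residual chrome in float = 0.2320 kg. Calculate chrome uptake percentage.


Formula: Uptake = (offered - residual) / offered * 100
Substituting: Uptake = (2.3260 - 0.2320) / 2.3260 * 100
Result: 90.0258 %


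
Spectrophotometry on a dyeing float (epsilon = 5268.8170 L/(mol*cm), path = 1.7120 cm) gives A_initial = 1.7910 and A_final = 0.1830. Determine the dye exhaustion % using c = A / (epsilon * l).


c_initial = A_i / (epsilon * l) = 1.7910 / (5268.8170 * 1.7120) = 1.9855e-04 mol/L
c_final = A_f / (epsilon * l) = 0.1830 / (5268.8170 * 1.7120) = 2.0288e-05 mol/L
Exhaustion = (c_initial - c_final) / c_initial * 100 = (1.9855e-04 - 2.0288e-05) / 1.9855e-04 * 100 = 89.7822 %


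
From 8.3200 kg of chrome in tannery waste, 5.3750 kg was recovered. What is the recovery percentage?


Formula: Recovery = recovered / input * 100
Substituting: Recovery = 5.3750 / 8.3200 * 100
Result: 64.6034 %


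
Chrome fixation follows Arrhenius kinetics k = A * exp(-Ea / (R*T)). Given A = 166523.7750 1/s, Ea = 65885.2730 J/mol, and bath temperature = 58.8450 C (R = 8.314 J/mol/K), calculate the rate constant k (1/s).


T_K = T_C + 273.15 = 58.8450 + 273.15 = 331.9950 K
exponent = -Ea / (R * T_K) = -65885.2730 / (8.314 * 331.9950) = -23.8697
k = A * exp(exponent) = 166523.7750 * exp(-23.8697) = 7.1615e-06 1/s


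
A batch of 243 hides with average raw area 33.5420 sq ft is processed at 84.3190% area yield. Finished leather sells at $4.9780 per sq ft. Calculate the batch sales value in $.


Raw_total = N * avg_area = 243 * 33.5420 = 8150.7060 sq ft
Finished = Raw_total * yield / 100 = 8150.7060 * 84.3190 / 100 = 6872.5938 sq ft
Value = Finished * price = 6872.5938 * 4.9780 = 34211.7719 $


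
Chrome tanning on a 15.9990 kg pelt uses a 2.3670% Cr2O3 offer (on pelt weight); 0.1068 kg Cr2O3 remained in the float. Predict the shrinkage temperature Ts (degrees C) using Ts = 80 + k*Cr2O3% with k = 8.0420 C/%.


Offered = pelt * offer_pct / 100 = 15.9990 * 2.3670 / 100 = 0.3787 kg
Uptake = offered - residual = 0.3787 - 0.1068 = 0.2719 kg
Cr2O3% on pelt = uptake / pelt * 100 = 0.2719 / 15.9990 * 100 = 1.6995 %
Ts = 80 + k * Cr2O3% = 80 + 8.0420 * 1.6995 = 93.6670 C


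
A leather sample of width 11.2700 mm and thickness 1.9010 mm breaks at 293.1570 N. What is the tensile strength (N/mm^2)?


Formula: TS = force / (width * thickness)
Substituting: TS = 293.1570 / (11.2700 * 1.9010)
Result: 13.6834 N/mm^2


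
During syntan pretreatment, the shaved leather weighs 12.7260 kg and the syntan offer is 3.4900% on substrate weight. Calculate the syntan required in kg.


Formula: Syntan = substrate * pct / 100
Substituting: Syntan = 12.7260 * 3.4900 / 100
Result: 0.4441 kg


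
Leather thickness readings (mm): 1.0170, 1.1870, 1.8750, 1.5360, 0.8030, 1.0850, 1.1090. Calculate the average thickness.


Formula: Average = sum / n
Substituting: Average = 8.6120 / 7
Result: 1.2303 mm


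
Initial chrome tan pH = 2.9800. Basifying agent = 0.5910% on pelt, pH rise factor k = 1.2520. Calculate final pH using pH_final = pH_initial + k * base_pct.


Formula: pH_final = pH_initial + k * base_pct
Substituting: pH_final = 2.9800 + 1.2520 * 0.5910
Result: 3.7199


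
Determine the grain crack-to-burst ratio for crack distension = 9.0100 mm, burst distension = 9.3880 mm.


Formula: Ratio = crack / burst
Substituting: Ratio = 9.0100 / 9.3880
Result: 0.9597


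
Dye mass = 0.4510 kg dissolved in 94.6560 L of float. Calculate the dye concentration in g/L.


Formula: Conc = dye_mass(kg) / volume(L) * 1000
Substituting: Conc = 0.4510 / 94.6560 * 1000
Result: 4.7646 g/L


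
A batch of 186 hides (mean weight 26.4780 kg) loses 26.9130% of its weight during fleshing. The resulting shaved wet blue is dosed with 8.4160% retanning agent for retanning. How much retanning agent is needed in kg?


Total_raw = N * avg_wt = 186 * 26.4780 = 4924.9080 kg
Substrate = Total_raw * (1 - loss/100) = 4924.9080 * (1 - 26.9130/100) = 3599.4675 kg
Retan = Substrate * pct / 100 = 3599.4675 * 8.4160 / 100 = 302.9312 kg
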